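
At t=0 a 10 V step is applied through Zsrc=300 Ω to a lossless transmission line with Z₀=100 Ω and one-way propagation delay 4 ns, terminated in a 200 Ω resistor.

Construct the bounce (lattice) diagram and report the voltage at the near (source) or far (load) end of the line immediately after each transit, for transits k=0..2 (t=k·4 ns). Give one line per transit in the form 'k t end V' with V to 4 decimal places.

0 0 source 2.5000
1 4 load 3.3333
2 8 source 3.7500

Γ_L=0.333333, Γ_S=0.500000; launch V₁=10·100/400=2.500000
k=0 src: V=2.5000
k=1 load: inc=2.500000, refl=2.500000·0.333333=0.8333; V=0.000000+2.500000+0.833333=3.3333
k=2 src: inc=0.833333, refl=0.833333·0.500000=0.4167; V=2.500000+0.833333+0.416667=3.7500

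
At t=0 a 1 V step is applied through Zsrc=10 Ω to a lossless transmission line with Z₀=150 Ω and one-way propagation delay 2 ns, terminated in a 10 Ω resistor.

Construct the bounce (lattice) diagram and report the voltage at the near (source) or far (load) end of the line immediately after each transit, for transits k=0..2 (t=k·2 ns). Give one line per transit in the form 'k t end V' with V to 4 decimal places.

0 0 source 0.9375
1 2 load 0.1172
2 4 source 0.8350

Γ_L=-0.875000, Γ_S=-0.875000; launch V₁=1·150/160=0.937500
k=0 src: V=0.9375
k=1 load: inc=0.937500, refl=0.937500·-0.875000=-0.8203; V=0.000000+0.937500+-0.820312=0.1172
k=2 src: inc=-0.820312, refl=-0.820312·-0.875000=0.7178; V=0.937500+-0.820312+0.717773=0.8350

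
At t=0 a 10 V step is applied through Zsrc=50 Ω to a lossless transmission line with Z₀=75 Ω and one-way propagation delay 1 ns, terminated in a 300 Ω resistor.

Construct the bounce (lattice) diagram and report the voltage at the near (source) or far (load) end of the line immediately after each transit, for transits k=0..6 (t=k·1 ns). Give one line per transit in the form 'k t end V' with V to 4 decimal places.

Γ_L=0.600000, Γ_S=-0.200000; launch V₁=10·75/125=6.000000
k=0 src: V=6.0000
k=1 load: inc=6.000000, refl=6.000000·0.600000=3.6000; V=0.000000+6.000000+3.600000=9.6000
k=2 src: inc=3.600000, refl=3.600000·-0.200000=-0.7200; V=6.000000+3.600000+-0.720000=8.8800
k=3 load: inc=-0.720000, refl=-0.720000·0.600000=-0.4320; V=9.600000+-0.720000+-0.432000=8.4480
k=4 src: inc=-0.432000, refl=-0.432000·-0.200000=0.0864; V=8.880000+-0.432000+0.086400=8.5344
k=5 load: inc=0.086400, refl=0.086400·0.600000=0.0518; V=8.448000+0.086400+0.051840=8.5862
k=6 src: inc=0.051840, refl=0.051840·-0.200000=-0.0104; V=8.534400+0.051840+-0.010368=8.5759

0 0 source 6.0000
1 1 load 9.6000
2 2 source 8.8800
3 3 load 8.4480
4 4 source 8.5344
5 5 load 8.5862
6 6 source 8.5759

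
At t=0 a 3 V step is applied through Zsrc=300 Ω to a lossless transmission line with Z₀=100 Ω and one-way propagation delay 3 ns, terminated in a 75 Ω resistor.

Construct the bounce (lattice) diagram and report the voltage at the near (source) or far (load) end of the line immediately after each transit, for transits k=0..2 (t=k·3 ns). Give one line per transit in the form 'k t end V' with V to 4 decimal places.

0 0 source 0.7500
1 3 load 0.6429
2 6 source 0.5893

Γ_L=-0.142857, Γ_S=0.500000; launch V₁=3·100/400=0.750000
k=0 src: V=0.7500
k=1 load: inc=0.750000, refl=0.750000·-0.142857=-0.1071; V=0.000000+0.750000+-0.107143=0.6429
k=2 src: inc=-0.107143, refl=-0.107143·0.500000=-0.0536; V=0.750000+-0.107143+-0.053571=0.5893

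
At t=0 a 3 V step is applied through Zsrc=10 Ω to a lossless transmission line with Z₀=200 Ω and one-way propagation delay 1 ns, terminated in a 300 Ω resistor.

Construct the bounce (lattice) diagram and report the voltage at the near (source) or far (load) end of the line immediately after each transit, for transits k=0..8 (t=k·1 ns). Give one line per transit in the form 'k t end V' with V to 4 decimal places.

0 0 source 2.8571
1 1 load 3.4286
2 2 source 2.9116
3 3 load 2.8082
4 4 source 2.9017
5 5 load 2.9204
6 6 source 2.9035
7 7 load 2.9001
8 8 source 2.9032

Γ_L=0.200000, Γ_S=-0.904762; launch V₁=3·200/210=2.857143
k=0 src: V=2.8571
k=1 load: inc=2.857143, refl=2.857143·0.200000=0.5714; V=0.000000+2.857143+0.571429=3.4286
k=2 src: inc=0.571429, refl=0.571429·-0.904762=-0.5170; V=2.857143+0.571429+-0.517007=2.9116
k=3 load: inc=-0.517007, refl=-0.517007·0.200000=-0.1034; V=3.428571+-0.517007+-0.103401=2.8082
k=4 src: inc=-0.103401, refl=-0.103401·-0.904762=0.0936; V=2.911565+-0.103401+0.093554=2.9017
k=5 load: inc=0.093554, refl=0.093554·0.200000=0.0187; V=2.808163+0.093554+0.018711=2.9204
k=6 src: inc=0.018711, refl=0.018711·-0.904762=-0.0169; V=2.901717+0.018711+-0.016929=2.9035
k=7 load: inc=-0.016929, refl=-0.016929·0.200000=-0.0034; V=2.920428+-0.016929+-0.003386=2.9001
k=8 src: inc=-0.003386, refl=-0.003386·-0.904762=0.0031; V=2.903499+-0.003386+0.003063=2.9032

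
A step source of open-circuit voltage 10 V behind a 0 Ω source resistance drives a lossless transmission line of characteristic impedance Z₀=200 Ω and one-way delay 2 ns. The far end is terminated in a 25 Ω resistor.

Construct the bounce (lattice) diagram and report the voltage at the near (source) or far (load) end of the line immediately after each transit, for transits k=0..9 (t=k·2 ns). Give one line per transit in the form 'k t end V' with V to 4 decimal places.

0 0 source 10.0000
1 2 load 2.2222
2 4 source 10.0000
3 6 load 3.9506
4 8 source 10.0000
5 10 load 5.2949
6 12 source 10.0000
7 14 load 6.3405
8 16 source 10.0000
9 18 load 7.1537

Γ_L=-0.777778, Γ_S=-1.000000; launch V₁=10·200/200=10.000000
k=0 src: V=10.0000
k=1 load: inc=10.000000, refl=10.000000·-0.777778=-7.7778; V=0.000000+10.000000+-7.777778=2.2222
k=2 src: inc=-7.777778, refl=-7.777778·-1.000000=7.7778; V=10.000000+-7.777778+7.777778=10.0000
k=3 load: inc=7.777778, refl=7.777778·-0.777778=-6.0494; V=2.222222+7.777778+-6.049383=3.9506
k=4 src: inc=-6.049383, refl=-6.049383·-1.000000=6.0494; V=10.000000+-6.049383+6.049383=10.0000
k=5 load: inc=6.049383, refl=6.049383·-0.777778=-4.7051; V=3.950617+6.049383+-4.705075=5.2949
k=6 src: inc=-4.705075, refl=-4.705075·-1.000000=4.7051; V=10.000000+-4.705075+4.705075=10.0000
k=7 load: inc=4.705075, refl=4.705075·-0.777778=-3.6595; V=5.294925+4.705075+-3.659503=6.3405
k=8 src: inc=-3.659503, refl=-3.659503·-1.000000=3.6595; V=10.000000+-3.659503+3.659503=10.0000
k=9 load: inc=3.659503, refl=3.659503·-0.777778=-2.8463; V=6.340497+3.659503+-2.846280=7.1537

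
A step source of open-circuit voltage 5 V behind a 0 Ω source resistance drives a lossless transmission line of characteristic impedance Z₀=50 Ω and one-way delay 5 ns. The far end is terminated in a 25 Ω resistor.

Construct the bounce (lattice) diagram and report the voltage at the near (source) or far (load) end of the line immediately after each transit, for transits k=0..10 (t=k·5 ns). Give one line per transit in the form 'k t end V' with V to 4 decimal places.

0 0 source 5.0000
1 5 load 3.3333
2 10 source 5.0000
3 15 load 4.4444
4 20 source 5.0000
5 25 load 4.8148
6 30 source 5.0000
7 35 load 4.9383
8 40 source 5.0000
9 45 load 4.9794
10 50 source 5.0000

Γ_L=-0.333333, Γ_S=-1.000000; launch V₁=5·50/50=5.000000
k=0 src: V=5.0000
k=1 load: inc=5.000000, refl=5.000000·-0.333333=-1.6667; V=0.000000+5.000000+-1.666667=3.3333
k=2 src: inc=-1.666667, refl=-1.666667·-1.000000=1.6667; V=5.000000+-1.666667+1.666667=5.0000
k=3 load: inc=1.666667, refl=1.666667·-0.333333=-0.5556; V=3.333333+1.666667+-0.555556=4.4444
k=4 src: inc=-0.555556, refl=-0.555556·-1.000000=0.5556; V=5.000000+-0.555556+0.555556=5.0000
k=5 load: inc=0.555556, refl=0.555556·-0.333333=-0.1852; V=4.444444+0.555556+-0.185185=4.8148
k=6 src: inc=-0.185185, refl=-0.185185·-1.000000=0.1852; V=5.000000+-0.185185+0.185185=5.0000
k=7 load: inc=0.185185, refl=0.185185·-0.333333=-0.0617; V=4.814815+0.185185+-0.061728=4.9383
k=8 src: inc=-0.061728, refl=-0.061728·-1.000000=0.0617; V=5.000000+-0.061728+0.061728=5.0000
k=9 load: inc=0.061728, refl=0.061728·-0.333333=-0.0206; V=4.938272+0.061728+-0.020576=4.9794
k=10 src: inc=-0.020576, refl=-0.020576·-1.000000=0.0206; V=5.000000+-0.020576+0.020576=5.0000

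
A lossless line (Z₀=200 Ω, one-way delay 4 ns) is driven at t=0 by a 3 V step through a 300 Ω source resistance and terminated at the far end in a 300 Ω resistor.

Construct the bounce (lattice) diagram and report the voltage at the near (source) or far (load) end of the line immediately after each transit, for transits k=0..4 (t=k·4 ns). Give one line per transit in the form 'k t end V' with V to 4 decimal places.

0 0 source 1.2000
1 4 load 1.4400
2 8 source 1.4880
3 12 load 1.4976
4 16 source 1.4995

Γ_L=0.200000, Γ_S=0.200000; launch V₁=3·200/500=1.200000
k=0 src: V=1.2000
k=1 load: inc=1.200000, refl=1.200000·0.200000=0.2400; V=0.000000+1.200000+0.240000=1.4400
k=2 src: inc=0.240000, refl=0.240000·0.200000=0.0480; V=1.200000+0.240000+0.048000=1.4880
k=3 load: inc=0.048000, refl=0.048000·0.200000=0.0096; V=1.440000+0.048000+0.009600=1.4976
k=4 src: inc=0.009600, refl=0.009600·0.200000=0.0019; V=1.488000+0.009600+0.001920=1.4995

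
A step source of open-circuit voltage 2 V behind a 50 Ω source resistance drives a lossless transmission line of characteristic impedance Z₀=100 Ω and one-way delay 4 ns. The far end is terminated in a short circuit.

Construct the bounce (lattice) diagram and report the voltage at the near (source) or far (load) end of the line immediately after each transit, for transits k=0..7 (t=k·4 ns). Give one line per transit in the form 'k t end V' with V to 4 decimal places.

0 0 source 1.3333
1 4 load 0.0000
2 8 source 0.4444
3 12 load 0.0000
4 16 source 0.1481
5 20 load 0.0000
6 24 source 0.0494
7 28 load 0.0000

Γ_L=-1.000000, Γ_S=-0.333333; launch V₁=2·100/150=1.333333
k=0 src: V=1.3333
k=1 load: inc=1.333333, refl=1.333333·-1.000000=-1.3333; V=0.000000+1.333333+-1.333333=0.0000
k=2 src: inc=-1.333333, refl=-1.333333·-0.333333=0.4444; V=1.333333+-1.333333+0.444444=0.4444
k=3 load: inc=0.444444, refl=0.444444·-1.000000=-0.4444; V=0.000000+0.444444+-0.444444=0.0000
k=4 src: inc=-0.444444, refl=-0.444444·-0.333333=0.1481; V=0.444444+-0.444444+0.148148=0.1481
k=5 load: inc=0.148148, refl=0.148148·-1.000000=-0.1481; V=0.000000+0.148148+-0.148148=0.0000
k=6 src: inc=-0.148148, refl=-0.148148·-0.333333=0.0494; V=0.148148+-0.148148+0.049383=0.0494
k=7 load: inc=0.049383, refl=0.049383·-1.000000=-0.0494; V=0.000000+0.049383+-0.049383=0.0000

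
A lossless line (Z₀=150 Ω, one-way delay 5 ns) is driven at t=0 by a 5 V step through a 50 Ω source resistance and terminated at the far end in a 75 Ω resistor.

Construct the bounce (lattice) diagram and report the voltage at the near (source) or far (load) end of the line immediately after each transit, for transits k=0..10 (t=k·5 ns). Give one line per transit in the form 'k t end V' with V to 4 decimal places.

0 0 source 3.7500
1 5 load 2.5000
2 10 source 3.1250
3 15 load 2.9167
4 20 source 3.0208
5 25 load 2.9861
6 30 source 3.0035
7 35 load 2.9977
8 40 source 3.0006
9 45 load 2.9996
10 50 source 3.0001

Γ_L=-0.333333, Γ_S=-0.500000; launch V₁=5·150/200=3.750000
k=0 src: V=3.7500
k=1 load: inc=3.750000, refl=3.750000·-0.333333=-1.2500; V=0.000000+3.750000+-1.250000=2.5000
k=2 src: inc=-1.250000, refl=-1.250000·-0.500000=0.6250; V=3.750000+-1.250000+0.625000=3.1250
k=3 load: inc=0.625000, refl=0.625000·-0.333333=-0.2083; V=2.500000+0.625000+-0.208333=2.9167
k=4 src: inc=-0.208333, refl=-0.208333·-0.500000=0.1042; V=3.125000+-0.208333+0.104167=3.0208
k=5 load: inc=0.104167, refl=0.104167·-0.333333=-0.0347; V=2.916667+0.104167+-0.034722=2.9861
k=6 src: inc=-0.034722, refl=-0.034722·-0.500000=0.0174; V=3.020833+-0.034722+0.017361=3.0035
k=7 load: inc=0.017361, refl=0.017361·-0.333333=-0.0058; V=2.986111+0.017361+-0.005787=2.9977
k=8 src: inc=-0.005787, refl=-0.005787·-0.500000=0.0029; V=3.003472+-0.005787+0.002894=3.0006
k=9 load: inc=0.002894, refl=0.002894·-0.333333=-0.0010; V=2.997685+0.002894+-0.000965=2.9996
k=10 src: inc=-0.000965, refl=-0.000965·-0.500000=0.0005; V=3.000579+-0.000965+0.000482=3.0001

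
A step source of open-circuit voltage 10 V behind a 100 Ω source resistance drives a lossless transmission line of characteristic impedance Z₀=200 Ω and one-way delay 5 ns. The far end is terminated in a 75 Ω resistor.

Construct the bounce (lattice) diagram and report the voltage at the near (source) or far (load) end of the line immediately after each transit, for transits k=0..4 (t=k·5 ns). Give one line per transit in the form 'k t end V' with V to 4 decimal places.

Γ_L=-0.454545, Γ_S=-0.333333; launch V₁=10·200/300=6.666667
k=0 src: V=6.6667
k=1 load: inc=6.666667, refl=6.666667·-0.454545=-3.0303; V=0.000000+6.666667+-3.030303=3.6364
k=2 src: inc=-3.030303, refl=-3.030303·-0.333333=1.0101; V=6.666667+-3.030303+1.010101=4.6465
k=3 load: inc=1.010101, refl=1.010101·-0.454545=-0.4591; V=3.636364+1.010101+-0.459137=4.1873
k=4 src: inc=-0.459137, refl=-0.459137·-0.333333=0.1530; V=4.646465+-0.459137+0.153046=4.3404

0 0 source 6.6667
1 5 load 3.6364
2 10 source 4.6465
3 15 load 4.1873
4 20 source 4.3404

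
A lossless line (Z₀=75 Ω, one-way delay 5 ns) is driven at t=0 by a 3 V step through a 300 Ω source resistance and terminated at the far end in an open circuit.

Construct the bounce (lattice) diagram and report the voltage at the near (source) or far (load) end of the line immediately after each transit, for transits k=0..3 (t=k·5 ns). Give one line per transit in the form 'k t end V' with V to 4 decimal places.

Γ_L=1.000000, Γ_S=0.600000; launch V₁=3·75/375=0.600000
k=0 src: V=0.6000
k=1 load: inc=0.600000, refl=0.600000·1.000000=0.6000; V=0.000000+0.600000+0.600000=1.2000
k=2 src: inc=0.600000, refl=0.600000·0.600000=0.3600; V=0.600000+0.600000+0.360000=1.5600
k=3 load: inc=0.360000, refl=0.360000·1.000000=0.3600; V=1.200000+0.360000+0.360000=1.9200

0 0 source 0.6000
1 5 load 1.2000
2 10 source 1.5600
3 15 load 1.9200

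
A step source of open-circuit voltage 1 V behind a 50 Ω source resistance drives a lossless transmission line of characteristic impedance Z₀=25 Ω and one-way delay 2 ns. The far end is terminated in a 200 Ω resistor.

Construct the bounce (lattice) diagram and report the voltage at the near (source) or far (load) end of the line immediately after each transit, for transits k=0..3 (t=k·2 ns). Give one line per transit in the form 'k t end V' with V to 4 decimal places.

Γ_L=0.777778, Γ_S=0.333333; launch V₁=1·25/75=0.333333
k=0 src: V=0.3333
k=1 load: inc=0.333333, refl=0.333333·0.777778=0.2593; V=0.000000+0.333333+0.259259=0.5926
k=2 src: inc=0.259259, refl=0.259259·0.333333=0.0864; V=0.333333+0.259259+0.086420=0.6790
k=3 load: inc=0.086420, refl=0.086420·0.777778=0.0672; V=0.592593+0.086420+0.067215=0.7462

0 0 source 0.3333
1 2 load 0.5926
2 4 source 0.6790
3 6 load 0.7462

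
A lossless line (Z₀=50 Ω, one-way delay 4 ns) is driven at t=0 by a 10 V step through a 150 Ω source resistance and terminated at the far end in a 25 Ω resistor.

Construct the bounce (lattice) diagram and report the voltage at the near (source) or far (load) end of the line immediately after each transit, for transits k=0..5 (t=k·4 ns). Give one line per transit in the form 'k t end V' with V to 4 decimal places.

Γ_L=-0.333333, Γ_S=0.500000; launch V₁=10·50/200=2.500000
k=0 src: V=2.5000
k=1 load: inc=2.500000, refl=2.500000·-0.333333=-0.8333; V=0.000000+2.500000+-0.833333=1.6667
k=2 src: inc=-0.833333, refl=-0.833333·0.500000=-0.4167; V=2.500000+-0.833333+-0.416667=1.2500
k=3 load: inc=-0.416667, refl=-0.416667·-0.333333=0.1389; V=1.666667+-0.416667+0.138889=1.3889
k=4 src: inc=0.138889, refl=0.138889·0.500000=0.0694; V=1.250000+0.138889+0.069444=1.4583
k=5 load: inc=0.069444, refl=0.069444·-0.333333=-0.0231; V=1.388889+0.069444+-0.023148=1.4352

0 0 source 2.5000
1 4 load 1.6667
2 8 source 1.2500
3 12 load 1.3889
4 16 source 1.4583
5 20 load 1.4352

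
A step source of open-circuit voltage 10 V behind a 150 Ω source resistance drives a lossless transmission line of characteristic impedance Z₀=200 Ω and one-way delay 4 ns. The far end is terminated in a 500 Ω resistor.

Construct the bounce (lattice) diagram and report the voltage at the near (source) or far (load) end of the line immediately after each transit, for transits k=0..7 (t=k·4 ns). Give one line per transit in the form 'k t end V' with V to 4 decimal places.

0 0 source 5.7143
1 4 load 8.1633
2 8 source 7.8134
3 12 load 7.6635
4 16 source 7.6849
5 20 load 7.6941
6 24 source 7.6928
7 28 load 7.6922

Γ_L=0.428571, Γ_S=-0.142857; launch V₁=10·200/350=5.714286
k=0 src: V=5.7143
k=1 load: inc=5.714286, refl=5.714286·0.428571=2.4490; V=0.000000+5.714286+2.448980=8.1633
k=2 src: inc=2.448980, refl=2.448980·-0.142857=-0.3499; V=5.714286+2.448980+-0.349854=7.8134
k=3 load: inc=-0.349854, refl=-0.349854·0.428571=-0.1499; V=8.163265+-0.349854+-0.149938=7.6635
k=4 src: inc=-0.149938, refl=-0.149938·-0.142857=0.0214; V=7.813411+-0.149938+0.021420=7.6849
k=5 load: inc=0.021420, refl=0.021420·0.428571=0.0092; V=7.663474+0.021420+0.009180=7.6941
k=6 src: inc=0.009180, refl=0.009180·-0.142857=-0.0013; V=7.684893+0.009180+-0.001311=7.6928
k=7 load: inc=-0.001311, refl=-0.001311·0.428571=-0.0006; V=7.694073+-0.001311+-0.000562=7.6922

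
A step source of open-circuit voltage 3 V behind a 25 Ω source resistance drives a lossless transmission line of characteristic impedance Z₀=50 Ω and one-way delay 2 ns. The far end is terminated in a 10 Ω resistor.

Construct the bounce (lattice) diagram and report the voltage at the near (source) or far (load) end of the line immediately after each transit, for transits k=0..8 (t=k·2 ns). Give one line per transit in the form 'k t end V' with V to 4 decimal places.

Γ_L=-0.666667, Γ_S=-0.333333; launch V₁=3·50/75=2.000000
k=0 src: V=2.0000
k=1 load: inc=2.000000, refl=2.000000·-0.666667=-1.3333; V=0.000000+2.000000+-1.333333=0.6667
k=2 src: inc=-1.333333, refl=-1.333333·-0.333333=0.4444; V=2.000000+-1.333333+0.444444=1.1111
k=3 load: inc=0.444444, refl=0.444444·-0.666667=-0.2963; V=0.666667+0.444444+-0.296296=0.8148
k=4 src: inc=-0.296296, refl=-0.296296·-0.333333=0.0988; V=1.111111+-0.296296+0.098765=0.9136
k=5 load: inc=0.098765, refl=0.098765·-0.666667=-0.0658; V=0.814815+0.098765+-0.065844=0.8477
k=6 src: inc=-0.065844, refl=-0.065844·-0.333333=0.0219; V=0.913580+-0.065844+0.021948=0.8697
k=7 load: inc=0.021948, refl=0.021948·-0.666667=-0.0146; V=0.847737+0.021948+-0.014632=0.8551
k=8 src: inc=-0.014632, refl=-0.014632·-0.333333=0.0049; V=0.869684+-0.014632+0.004877=0.8599

0 0 source 2.0000
1 2 load 0.6667
2 4 source 1.1111
3 6 load 0.8148
4 8 source 0.9136
5 10 load 0.8477
6 12 source 0.8697
7 14 load 0.8551
8 16 source 0.8599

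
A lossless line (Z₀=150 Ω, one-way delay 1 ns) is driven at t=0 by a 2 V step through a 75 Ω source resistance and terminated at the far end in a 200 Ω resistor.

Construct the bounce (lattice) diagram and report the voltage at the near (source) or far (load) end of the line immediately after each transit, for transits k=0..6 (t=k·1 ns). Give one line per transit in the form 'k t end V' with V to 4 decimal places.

Γ_L=0.142857, Γ_S=-0.333333; launch V₁=2·150/225=1.333333
k=0 src: V=1.3333
k=1 load: inc=1.333333, refl=1.333333·0.142857=0.1905; V=0.000000+1.333333+0.190476=1.5238
k=2 src: inc=0.190476, refl=0.190476·-0.333333=-0.0635; V=1.333333+0.190476+-0.063492=1.4603
k=3 load: inc=-0.063492, refl=-0.063492·0.142857=-0.0091; V=1.523810+-0.063492+-0.009070=1.4512
k=4 src: inc=-0.009070, refl=-0.009070·-0.333333=0.0030; V=1.460317+-0.009070+0.003023=1.4543
k=5 load: inc=0.003023, refl=0.003023·0.142857=0.0004; V=1.451247+0.003023+0.000432=1.4547
k=6 src: inc=0.000432, refl=0.000432·-0.333333=-0.0001; V=1.454271+0.000432+-0.000144=1.4546

0 0 source 1.3333
1 1 load 1.5238
2 2 source 1.4603
3 3 load 1.4512
4 4 source 1.4543
5 5 load 1.4547
6 6 source 1.4546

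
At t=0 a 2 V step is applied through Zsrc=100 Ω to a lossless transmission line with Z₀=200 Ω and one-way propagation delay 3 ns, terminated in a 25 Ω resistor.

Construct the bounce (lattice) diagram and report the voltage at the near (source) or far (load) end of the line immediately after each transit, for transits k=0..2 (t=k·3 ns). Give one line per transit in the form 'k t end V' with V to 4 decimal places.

0 0 source 1.3333
1 3 load 0.2963
2 6 source 0.6420

Γ_L=-0.777778, Γ_S=-0.333333; launch V₁=2·200/300=1.333333
k=0 src: V=1.3333
k=1 load: inc=1.333333, refl=1.333333·-0.777778=-1.0370; V=0.000000+1.333333+-1.037037=0.2963
k=2 src: inc=-1.037037, refl=-1.037037·-0.333333=0.3457; V=1.333333+-1.037037+0.345679=0.6420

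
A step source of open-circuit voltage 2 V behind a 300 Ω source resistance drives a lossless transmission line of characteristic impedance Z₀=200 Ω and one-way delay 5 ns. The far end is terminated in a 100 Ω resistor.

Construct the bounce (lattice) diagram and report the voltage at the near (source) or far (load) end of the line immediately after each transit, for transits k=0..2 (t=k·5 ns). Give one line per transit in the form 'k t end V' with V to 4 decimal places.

0 0 source 0.8000
1 5 load 0.5333
2 10 source 0.4800

Γ_L=-0.333333, Γ_S=0.200000; launch V₁=2·200/500=0.800000
k=0 src: V=0.8000
k=1 load: inc=0.800000, refl=0.800000·-0.333333=-0.2667; V=0.000000+0.800000+-0.266667=0.5333
k=2 src: inc=-0.266667, refl=-0.266667·0.200000=-0.0533; V=0.800000+-0.266667+-0.053333=0.4800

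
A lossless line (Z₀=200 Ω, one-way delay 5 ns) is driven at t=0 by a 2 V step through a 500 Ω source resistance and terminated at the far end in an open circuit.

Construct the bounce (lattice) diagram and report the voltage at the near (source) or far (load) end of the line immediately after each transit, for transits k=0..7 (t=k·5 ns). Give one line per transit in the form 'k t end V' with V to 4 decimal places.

0 0 source 0.5714
1 5 load 1.1429
2 10 source 1.3878
3 15 load 1.6327
4 20 source 1.7376
5 25 load 1.8426
6 30 source 1.8875
7 35 load 1.9325

Γ_L=1.000000, Γ_S=0.428571; launch V₁=2·200/700=0.571429
k=0 src: V=0.5714
k=1 load: inc=0.571429, refl=0.571429·1.000000=0.5714; V=0.000000+0.571429+0.571429=1.1429
k=2 src: inc=0.571429, refl=0.571429·0.428571=0.2449; V=0.571429+0.571429+0.244898=1.3878
k=3 load: inc=0.244898, refl=0.244898·1.000000=0.2449; V=1.142857+0.244898+0.244898=1.6327
k=4 src: inc=0.244898, refl=0.244898·0.428571=0.1050; V=1.387755+0.244898+0.104956=1.7376
k=5 load: inc=0.104956, refl=0.104956·1.000000=0.1050; V=1.632653+0.104956+0.104956=1.8426
k=6 src: inc=0.104956, refl=0.104956·0.428571=0.0450; V=1.737609+0.104956+0.044981=1.8875
k=7 load: inc=0.044981, refl=0.044981·1.000000=0.0450; V=1.842566+0.044981+0.044981=1.9325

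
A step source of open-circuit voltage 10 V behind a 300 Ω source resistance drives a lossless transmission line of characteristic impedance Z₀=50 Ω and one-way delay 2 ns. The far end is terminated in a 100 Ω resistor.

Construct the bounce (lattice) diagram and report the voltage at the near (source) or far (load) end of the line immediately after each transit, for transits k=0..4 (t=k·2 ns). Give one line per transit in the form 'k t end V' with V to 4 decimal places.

Γ_L=0.333333, Γ_S=0.714286; launch V₁=10·50/350=1.428571
k=0 src: V=1.4286
k=1 load: inc=1.428571, refl=1.428571·0.333333=0.4762; V=0.000000+1.428571+0.476190=1.9048
k=2 src: inc=0.476190, refl=0.476190·0.714286=0.3401; V=1.428571+0.476190+0.340136=2.2449
k=3 load: inc=0.340136, refl=0.340136·0.333333=0.1134; V=1.904762+0.340136+0.113379=2.3583
k=4 src: inc=0.113379, refl=0.113379·0.714286=0.0810; V=2.244898+0.113379+0.080985=2.4393

0 0 source 1.4286
1 2 load 1.9048
2 4 source 2.2449
3 6 load 2.3583
4 8 source 2.4393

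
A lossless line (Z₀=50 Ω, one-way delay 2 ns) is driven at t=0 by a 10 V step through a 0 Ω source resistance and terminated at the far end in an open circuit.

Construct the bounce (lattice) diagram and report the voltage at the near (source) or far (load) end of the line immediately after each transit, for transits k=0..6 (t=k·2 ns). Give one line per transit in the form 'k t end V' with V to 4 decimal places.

0 0 source 10.0000
1 2 load 20.0000
2 4 source 10.0000
3 6 load 0.0000
4 8 source 10.0000
5 10 load 20.0000
6 12 source 10.0000

Γ_L=1.000000, Γ_S=-1.000000; launch V₁=10·50/50=10.000000
k=0 src: V=10.0000
k=1 load: inc=10.000000, refl=10.000000·1.000000=10.0000; V=0.000000+10.000000+10.000000=20.0000
k=2 src: inc=10.000000, refl=10.000000·-1.000000=-10.0000; V=10.000000+10.000000+-10.000000=10.0000
k=3 load: inc=-10.000000, refl=-10.000000·1.000000=-10.0000; V=20.000000+-10.000000+-10.000000=0.0000
k=4 src: inc=-10.000000, refl=-10.000000·-1.000000=10.0000; V=10.000000+-10.000000+10.000000=10.0000
k=5 load: inc=10.000000, refl=10.000000·1.000000=10.0000; V=0.000000+10.000000+10.000000=20.0000
k=6 src: inc=10.000000, refl=10.000000·-1.000000=-10.0000; V=10.000000+10.000000+-10.000000=10.0000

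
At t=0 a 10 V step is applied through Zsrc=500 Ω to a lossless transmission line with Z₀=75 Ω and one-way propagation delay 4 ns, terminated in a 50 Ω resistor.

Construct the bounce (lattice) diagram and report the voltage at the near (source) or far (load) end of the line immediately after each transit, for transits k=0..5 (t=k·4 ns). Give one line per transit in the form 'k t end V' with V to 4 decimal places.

Γ_L=-0.200000, Γ_S=0.739130; launch V₁=10·75/575=1.304348
k=0 src: V=1.3043
k=1 load: inc=1.304348, refl=1.304348·-0.200000=-0.2609; V=0.000000+1.304348+-0.260870=1.0435
k=2 src: inc=-0.260870, refl=-0.260870·0.739130=-0.1928; V=1.304348+-0.260870+-0.192817=0.8507
k=3 load: inc=-0.192817, refl=-0.192817·-0.200000=0.0386; V=1.043478+-0.192817+0.038563=0.8892
k=4 src: inc=0.038563, refl=0.038563·0.739130=0.0285; V=0.850662+0.038563+0.028503=0.9177
k=5 load: inc=0.028503, refl=0.028503·-0.200000=-0.0057; V=0.889225+0.028503+-0.005701=0.9120

0 0 source 1.3043
1 4 load 1.0435
2 8 source 0.8507
3 12 load 0.8892
4 16 source 0.9177
5 20 load 0.9120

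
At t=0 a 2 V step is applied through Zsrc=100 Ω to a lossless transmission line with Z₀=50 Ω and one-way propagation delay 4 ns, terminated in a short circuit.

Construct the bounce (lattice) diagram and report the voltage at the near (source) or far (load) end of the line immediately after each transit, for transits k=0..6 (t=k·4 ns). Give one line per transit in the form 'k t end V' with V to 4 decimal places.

0 0 source 0.6667
1 4 load 0.0000
2 8 source -0.2222
3 12 load 0.0000
4 16 source 0.0741
5 20 load 0.0000
6 24 source -0.0247

Γ_L=-1.000000, Γ_S=0.333333; launch V₁=2·50/150=0.666667
k=0 src: V=0.6667
k=1 load: inc=0.666667, refl=0.666667·-1.000000=-0.6667; V=0.000000+0.666667+-0.666667=0.0000
k=2 src: inc=-0.666667, refl=-0.666667·0.333333=-0.2222; V=0.666667+-0.666667+-0.222222=-0.2222
k=3 load: inc=-0.222222, refl=-0.222222·-1.000000=0.2222; V=0.000000+-0.222222+0.222222=0.0000
k=4 src: inc=0.222222, refl=0.222222·0.333333=0.0741; V=-0.222222+0.222222+0.074074=0.0741
k=5 load: inc=0.074074, refl=0.074074·-1.000000=-0.0741; V=0.000000+0.074074+-0.074074=0.0000
k=6 src: inc=-0.074074, refl=-0.074074·0.333333=-0.0247; V=0.074074+-0.074074+-0.024691=-0.0247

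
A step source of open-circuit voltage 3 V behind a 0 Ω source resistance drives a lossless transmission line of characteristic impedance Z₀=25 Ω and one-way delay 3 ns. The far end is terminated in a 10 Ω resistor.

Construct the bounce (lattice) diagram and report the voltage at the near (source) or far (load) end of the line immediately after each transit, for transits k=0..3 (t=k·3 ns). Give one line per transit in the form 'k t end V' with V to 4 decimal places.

0 0 source 3.0000
1 3 load 1.7143
2 6 source 3.0000
3 9 load 2.4490

Γ_L=-0.428571, Γ_S=-1.000000; launch V₁=3·25/25=3.000000
k=0 src: V=3.0000
k=1 load: inc=3.000000, refl=3.000000·-0.428571=-1.2857; V=0.000000+3.000000+-1.285714=1.7143
k=2 src: inc=-1.285714, refl=-1.285714·-1.000000=1.2857; V=3.000000+-1.285714+1.285714=3.0000
k=3 load: inc=1.285714, refl=1.285714·-0.428571=-0.5510; V=1.714286+1.285714+-0.551020=2.4490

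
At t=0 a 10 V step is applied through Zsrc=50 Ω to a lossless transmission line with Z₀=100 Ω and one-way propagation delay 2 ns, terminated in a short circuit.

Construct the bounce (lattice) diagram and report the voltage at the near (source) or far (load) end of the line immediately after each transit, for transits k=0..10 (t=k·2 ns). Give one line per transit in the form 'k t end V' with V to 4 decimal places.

0 0 source 6.6667
1 2 load 0.0000
2 4 source 2.2222
3 6 load 0.0000
4 8 source 0.7407
5 10 load 0.0000
6 12 source 0.2469
7 14 load 0.0000
8 16 source 0.0823
9 18 load 0.0000
10 20 source 0.0274

Γ_L=-1.000000, Γ_S=-0.333333; launch V₁=10·100/150=6.666667
k=0 src: V=6.6667
k=1 load: inc=6.666667, refl=6.666667·-1.000000=-6.6667; V=0.000000+6.666667+-6.666667=0.0000
k=2 src: inc=-6.666667, refl=-6.666667·-0.333333=2.2222; V=6.666667+-6.666667+2.222222=2.2222
k=3 load: inc=2.222222, refl=2.222222·-1.000000=-2.2222; V=0.000000+2.222222+-2.222222=0.0000
k=4 src: inc=-2.222222, refl=-2.222222·-0.333333=0.7407; V=2.222222+-2.222222+0.740741=0.7407
k=5 load: inc=0.740741, refl=0.740741·-1.000000=-0.7407; V=0.000000+0.740741+-0.740741=0.0000
k=6 src: inc=-0.740741, refl=-0.740741·-0.333333=0.2469; V=0.740741+-0.740741+0.246914=0.2469
k=7 load: inc=0.246914, refl=0.246914·-1.000000=-0.2469; V=0.000000+0.246914+-0.246914=0.0000
k=8 src: inc=-0.246914, refl=-0.246914·-0.333333=0.0823; V=0.246914+-0.246914+0.082305=0.0823
k=9 load: inc=0.082305, refl=0.082305·-1.000000=-0.0823; V=0.000000+0.082305+-0.082305=0.0000
k=10 src: inc=-0.082305, refl=-0.082305·-0.333333=0.0274; V=0.082305+-0.082305+0.027435=0.0274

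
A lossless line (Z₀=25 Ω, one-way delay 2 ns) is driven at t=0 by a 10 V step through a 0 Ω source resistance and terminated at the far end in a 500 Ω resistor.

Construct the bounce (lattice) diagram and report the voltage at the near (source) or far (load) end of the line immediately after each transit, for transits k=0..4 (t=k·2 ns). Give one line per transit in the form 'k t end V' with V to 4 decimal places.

0 0 source 10.0000
1 2 load 19.0476
2 4 source 10.0000
3 6 load 1.8141
4 8 source 10.0000

Γ_L=0.904762, Γ_S=-1.000000; launch V₁=10·25/25=10.000000
k=0 src: V=10.0000
k=1 load: inc=10.000000, refl=10.000000·0.904762=9.0476; V=0.000000+10.000000+9.047619=19.0476
k=2 src: inc=9.047619, refl=9.047619·-1.000000=-9.0476; V=10.000000+9.047619+-9.047619=10.0000
k=3 load: inc=-9.047619, refl=-9.047619·0.904762=-8.1859; V=19.047619+-9.047619+-8.185941=1.8141
k=4 src: inc=-8.185941, refl=-8.185941·-1.000000=8.1859; V=10.000000+-8.185941+8.185941=10.0000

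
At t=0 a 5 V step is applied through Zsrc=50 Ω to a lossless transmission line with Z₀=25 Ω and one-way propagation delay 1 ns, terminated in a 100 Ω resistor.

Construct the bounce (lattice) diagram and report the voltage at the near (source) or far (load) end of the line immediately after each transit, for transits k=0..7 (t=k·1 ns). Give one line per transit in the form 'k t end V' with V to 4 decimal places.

0 0 source 1.6667
1 1 load 2.6667
2 2 source 3.0000
3 3 load 3.2000
4 4 source 3.2667
5 5 load 3.3067
6 6 source 3.3200
7 7 load 3.3280

Γ_L=0.600000, Γ_S=0.333333; launch V₁=5·25/75=1.666667
k=0 src: V=1.6667
k=1 load: inc=1.666667, refl=1.666667·0.600000=1.0000; V=0.000000+1.666667+1.000000=2.6667
k=2 src: inc=1.000000, refl=1.000000·0.333333=0.3333; V=1.666667+1.000000+0.333333=3.0000
k=3 load: inc=0.333333, refl=0.333333·0.600000=0.2000; V=2.666667+0.333333+0.200000=3.2000
k=4 src: inc=0.200000, refl=0.200000·0.333333=0.0667; V=3.000000+0.200000+0.066667=3.2667
k=5 load: inc=0.066667, refl=0.066667·0.600000=0.0400; V=3.200000+0.066667+0.040000=3.3067
k=6 src: inc=0.040000, refl=0.040000·0.333333=0.0133; V=3.266667+0.040000+0.013333=3.3200
k=7 load: inc=0.013333, refl=0.013333·0.600000=0.0080; V=3.306667+0.013333+0.008000=3.3280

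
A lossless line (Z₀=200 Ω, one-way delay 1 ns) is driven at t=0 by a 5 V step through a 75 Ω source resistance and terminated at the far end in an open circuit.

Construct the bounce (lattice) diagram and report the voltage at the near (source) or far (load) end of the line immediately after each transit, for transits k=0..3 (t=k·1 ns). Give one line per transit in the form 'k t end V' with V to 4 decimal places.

Γ_L=1.000000, Γ_S=-0.454545; launch V₁=5·200/275=3.636364
k=0 src: V=3.6364
k=1 load: inc=3.636364, refl=3.636364·1.000000=3.6364; V=0.000000+3.636364+3.636364=7.2727
k=2 src: inc=3.636364, refl=3.636364·-0.454545=-1.6529; V=3.636364+3.636364+-1.652893=5.6198
k=3 load: inc=-1.652893, refl=-1.652893·1.000000=-1.6529; V=7.272727+-1.652893+-1.652893=3.9669

0 0 source 3.6364
1 1 load 7.2727
2 2 source 5.6198
3 3 load 3.9669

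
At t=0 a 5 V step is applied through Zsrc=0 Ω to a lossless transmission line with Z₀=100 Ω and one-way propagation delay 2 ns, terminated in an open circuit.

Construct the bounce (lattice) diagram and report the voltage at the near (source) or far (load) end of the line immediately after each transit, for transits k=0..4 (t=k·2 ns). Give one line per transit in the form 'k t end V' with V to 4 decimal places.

Γ_L=1.000000, Γ_S=-1.000000; launch V₁=5·100/100=5.000000
k=0 src: V=5.0000
k=1 load: inc=5.000000, refl=5.000000·1.000000=5.0000; V=0.000000+5.000000+5.000000=10.0000
k=2 src: inc=5.000000, refl=5.000000·-1.000000=-5.0000; V=5.000000+5.000000+-5.000000=5.0000
k=3 load: inc=-5.000000, refl=-5.000000·1.000000=-5.0000; V=10.000000+-5.000000+-5.000000=0.0000
k=4 src: inc=-5.000000, refl=-5.000000·-1.000000=5.0000; V=5.000000+-5.000000+5.000000=5.0000

0 0 source 5.0000
1 2 load 10.0000
2 4 source 5.0000
3 6 load 0.0000
4 8 source 5.0000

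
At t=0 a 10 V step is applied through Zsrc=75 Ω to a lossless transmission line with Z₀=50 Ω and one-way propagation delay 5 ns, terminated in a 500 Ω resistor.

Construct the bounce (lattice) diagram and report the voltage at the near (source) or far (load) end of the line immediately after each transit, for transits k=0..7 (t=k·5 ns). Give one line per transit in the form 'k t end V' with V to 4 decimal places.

Γ_L=0.818182, Γ_S=0.200000; launch V₁=10·50/125=4.000000
k=0 src: V=4.0000
k=1 load: inc=4.000000, refl=4.000000·0.818182=3.2727; V=0.000000+4.000000+3.272727=7.2727
k=2 src: inc=3.272727, refl=3.272727·0.200000=0.6545; V=4.000000+3.272727+0.654545=7.9273
k=3 load: inc=0.654545, refl=0.654545·0.818182=0.5355; V=7.272727+0.654545+0.535537=8.4628
k=4 src: inc=0.535537, refl=0.535537·0.200000=0.1071; V=7.927273+0.535537+0.107107=8.5699
k=5 load: inc=0.107107, refl=0.107107·0.818182=0.0876; V=8.462810+0.107107+0.087633=8.6576
k=6 src: inc=0.087633, refl=0.087633·0.200000=0.0175; V=8.569917+0.087633+0.017527=8.6751
k=7 load: inc=0.017527, refl=0.017527·0.818182=0.0143; V=8.657551+0.017527+0.014340=8.6894

0 0 source 4.0000
1 5 load 7.2727
2 10 source 7.9273
3 15 load 8.4628
4 20 source 8.5699
5 25 load 8.6576
6 30 source 8.6751
7 35 load 8.6894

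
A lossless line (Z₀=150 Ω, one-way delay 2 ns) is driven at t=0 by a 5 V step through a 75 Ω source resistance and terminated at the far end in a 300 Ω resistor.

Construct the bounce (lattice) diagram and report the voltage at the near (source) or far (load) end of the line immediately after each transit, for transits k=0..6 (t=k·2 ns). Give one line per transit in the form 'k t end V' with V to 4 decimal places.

0 0 source 3.3333
1 2 load 4.4444
2 4 source 4.0741
3 6 load 3.9506
4 8 source 3.9918
5 10 load 4.0055
6 12 source 4.0009

Γ_L=0.333333, Γ_S=-0.333333; launch V₁=5·150/225=3.333333
k=0 src: V=3.3333
k=1 load: inc=3.333333, refl=3.333333·0.333333=1.1111; V=0.000000+3.333333+1.111111=4.4444
k=2 src: inc=1.111111, refl=1.111111·-0.333333=-0.3704; V=3.333333+1.111111+-0.370370=4.0741
k=3 load: inc=-0.370370, refl=-0.370370·0.333333=-0.1235; V=4.444444+-0.370370+-0.123457=3.9506
k=4 src: inc=-0.123457, refl=-0.123457·-0.333333=0.0412; V=4.074074+-0.123457+0.041152=3.9918
k=5 load: inc=0.041152, refl=0.041152·0.333333=0.0137; V=3.950617+0.041152+0.013717=4.0055
k=6 src: inc=0.013717, refl=0.013717·-0.333333=-0.0046; V=3.991770+0.013717+-0.004572=4.0009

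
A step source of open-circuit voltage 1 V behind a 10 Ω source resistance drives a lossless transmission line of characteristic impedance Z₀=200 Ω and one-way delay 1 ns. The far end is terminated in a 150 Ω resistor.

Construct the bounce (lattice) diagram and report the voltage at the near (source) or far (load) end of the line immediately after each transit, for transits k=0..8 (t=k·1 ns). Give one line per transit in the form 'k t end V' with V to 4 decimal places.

0 0 source 0.9524
1 1 load 0.8163
2 2 source 0.9394
3 3 load 0.9218
4 4 source 0.9377
5 5 load 0.9355
6 6 source 0.9375
7 7 load 0.9372
8 8 source 0.9375

Γ_L=-0.142857, Γ_S=-0.904762; launch V₁=1·200/210=0.952381
k=0 src: V=0.9524
k=1 load: inc=0.952381, refl=0.952381·-0.142857=-0.1361; V=0.000000+0.952381+-0.136054=0.8163
k=2 src: inc=-0.136054, refl=-0.136054·-0.904762=0.1231; V=0.952381+-0.136054+0.123097=0.9394
k=3 load: inc=0.123097, refl=0.123097·-0.142857=-0.0176; V=0.816327+0.123097+-0.017585=0.9218
k=4 src: inc=-0.017585, refl=-0.017585·-0.904762=0.0159; V=0.939423+-0.017585+0.015910=0.9377
k=5 load: inc=0.015910, refl=0.015910·-0.142857=-0.0023; V=0.921838+0.015910+-0.002273=0.9355
k=6 src: inc=-0.002273, refl=-0.002273·-0.904762=0.0021; V=0.937749+-0.002273+0.002056=0.9375
k=7 load: inc=0.002056, refl=0.002056·-0.142857=-0.0003; V=0.935476+0.002056+-0.000294=0.9372
k=8 src: inc=-0.000294, refl=-0.000294·-0.904762=0.0003; V=0.937532+-0.000294+0.000266=0.9375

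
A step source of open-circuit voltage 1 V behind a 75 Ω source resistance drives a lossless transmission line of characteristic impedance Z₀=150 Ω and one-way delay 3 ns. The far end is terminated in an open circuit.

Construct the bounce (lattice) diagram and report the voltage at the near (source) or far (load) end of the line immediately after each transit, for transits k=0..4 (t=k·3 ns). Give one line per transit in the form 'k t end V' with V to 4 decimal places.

Γ_L=1.000000, Γ_S=-0.333333; launch V₁=1·150/225=0.666667
k=0 src: V=0.6667
k=1 load: inc=0.666667, refl=0.666667·1.000000=0.6667; V=0.000000+0.666667+0.666667=1.3333
k=2 src: inc=0.666667, refl=0.666667·-0.333333=-0.2222; V=0.666667+0.666667+-0.222222=1.1111
k=3 load: inc=-0.222222, refl=-0.222222·1.000000=-0.2222; V=1.333333+-0.222222+-0.222222=0.8889
k=4 src: inc=-0.222222, refl=-0.222222·-0.333333=0.0741; V=1.111111+-0.222222+0.074074=0.9630

0 0 source 0.6667
1 3 load 1.3333
2 6 source 1.1111
3 9 load 0.8889
4 12 source 0.9630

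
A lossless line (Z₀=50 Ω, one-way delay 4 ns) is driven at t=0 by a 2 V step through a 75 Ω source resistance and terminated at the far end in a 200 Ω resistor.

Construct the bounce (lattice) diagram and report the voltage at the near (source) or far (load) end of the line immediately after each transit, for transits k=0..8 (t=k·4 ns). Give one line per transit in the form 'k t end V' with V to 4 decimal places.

0 0 source 0.8000
1 4 load 1.2800
2 8 source 1.3760
3 12 load 1.4336
4 16 source 1.4451
5 20 load 1.4520
6 24 source 1.4534
7 28 load 1.4542
8 32 source 1.4544

Γ_L=0.600000, Γ_S=0.200000; launch V₁=2·50/125=0.800000
k=0 src: V=0.8000
k=1 load: inc=0.800000, refl=0.800000·0.600000=0.4800; V=0.000000+0.800000+0.480000=1.2800
k=2 src: inc=0.480000, refl=0.480000·0.200000=0.0960; V=0.800000+0.480000+0.096000=1.3760
k=3 load: inc=0.096000, refl=0.096000·0.600000=0.0576; V=1.280000+0.096000+0.057600=1.4336
k=4 src: inc=0.057600, refl=0.057600·0.200000=0.0115; V=1.376000+0.057600+0.011520=1.4451
k=5 load: inc=0.011520, refl=0.011520·0.600000=0.0069; V=1.433600+0.011520+0.006912=1.4520
k=6 src: inc=0.006912, refl=0.006912·0.200000=0.0014; V=1.445120+0.006912+0.001382=1.4534
k=7 load: inc=0.001382, refl=0.001382·0.600000=0.0008; V=1.452032+0.001382+0.000829=1.4542
k=8 src: inc=0.000829, refl=0.000829·0.200000=0.0002; V=1.453414+0.000829+0.000166=1.4544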